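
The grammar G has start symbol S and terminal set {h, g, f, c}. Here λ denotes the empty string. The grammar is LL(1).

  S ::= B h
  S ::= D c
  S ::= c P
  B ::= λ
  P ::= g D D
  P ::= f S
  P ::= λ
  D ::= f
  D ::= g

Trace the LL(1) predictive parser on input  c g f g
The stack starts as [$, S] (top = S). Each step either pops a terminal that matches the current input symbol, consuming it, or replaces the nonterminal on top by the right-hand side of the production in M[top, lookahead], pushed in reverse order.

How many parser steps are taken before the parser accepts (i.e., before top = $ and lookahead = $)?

8

     Stack    Input      Action
  1  $ S      c g f g $  expand S ::= c P
  2  $ P c    c g f g $  match c
  3  $ P      g f g $    expand P ::= g D D
  4  $ D D g  g f g $    match g
  5  $ D D    f g $      expand D ::= f
  6  $ D f    f g $      match f
  7  $ D      g $        expand D ::= g
  8  $ g      g $        match g
Accept reached after 8 steps.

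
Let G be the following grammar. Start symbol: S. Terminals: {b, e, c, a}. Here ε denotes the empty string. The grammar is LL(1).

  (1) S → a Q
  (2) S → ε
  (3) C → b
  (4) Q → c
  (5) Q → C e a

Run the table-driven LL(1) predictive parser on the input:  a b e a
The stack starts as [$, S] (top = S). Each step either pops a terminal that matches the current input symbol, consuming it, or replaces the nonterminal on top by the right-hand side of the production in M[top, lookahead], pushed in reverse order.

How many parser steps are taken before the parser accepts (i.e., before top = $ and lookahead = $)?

step 1: stack=$ S  input=a b e a $  — expand S → a Q
step 2: stack=$ Q a  input=a b e a $  — match a
step 3: stack=$ Q  input=b e a $  — expand Q → C e a
step 4: stack=$ a e C  input=b e a $  — expand C → b
step 5: stack=$ a e b  input=b e a $  — match b
step 6: stack=$ a e  input=e a $  — match e
step 7: stack=$ a  input=a $  — match a
Accept reached after 7 steps.

7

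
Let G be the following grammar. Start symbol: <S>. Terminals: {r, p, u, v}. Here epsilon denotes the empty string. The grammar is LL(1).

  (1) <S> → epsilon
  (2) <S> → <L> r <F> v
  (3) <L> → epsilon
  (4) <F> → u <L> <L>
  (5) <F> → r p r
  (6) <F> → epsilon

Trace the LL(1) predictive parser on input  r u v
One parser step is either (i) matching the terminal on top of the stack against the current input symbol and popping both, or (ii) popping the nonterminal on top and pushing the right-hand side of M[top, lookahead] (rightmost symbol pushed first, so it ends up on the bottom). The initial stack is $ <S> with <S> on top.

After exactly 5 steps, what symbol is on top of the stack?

step 1: stack=$ <S>  input=r u v $  — expand <S> → <L> r <F> v
step 2: stack=$ v <F> r <L>  input=r u v $  — expand <L> → epsilon
step 3: stack=$ v <F> r  input=r u v $  — match r
step 4: stack=$ v <F>  input=u v $  — expand <F> → u <L> <L>
step 5: stack=$ v <L> <L> u  input=u v $  — match u
Stack after step 5: $ v <L> <L> (top = <L>).

<L>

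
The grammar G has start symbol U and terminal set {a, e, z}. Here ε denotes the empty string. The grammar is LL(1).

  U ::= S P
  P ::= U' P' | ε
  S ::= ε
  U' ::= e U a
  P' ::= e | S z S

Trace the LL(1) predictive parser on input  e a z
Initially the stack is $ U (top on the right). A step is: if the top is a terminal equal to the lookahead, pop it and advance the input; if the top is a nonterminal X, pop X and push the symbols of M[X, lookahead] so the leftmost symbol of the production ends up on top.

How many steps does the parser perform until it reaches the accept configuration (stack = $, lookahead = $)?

      Stack       Input    Action
   1  $ U         e a z $  expand U ::= S P
   2  $ P S       e a z $  expand S ::= ε
   3  $ P         e a z $  expand P ::= U' P'
   4  $ P' U'     e a z $  expand U' ::= e U a
   5  $ P' a U e  e a z $  match e
   6  $ P' a U    a z $    expand U ::= S P
   7  $ P' a P S  a z $    expand S ::= ε
   8  $ P' a P    a z $    expand P ::= ε
   9  $ P' a      a z $    match a
  10  $ P'        z $      expand P' ::= S z S
  11  $ S z S     z $      expand S ::= ε
  12  $ S z       z $      match z
  13  $ S         $        expand S ::= ε
Accept reached after 13 steps.

13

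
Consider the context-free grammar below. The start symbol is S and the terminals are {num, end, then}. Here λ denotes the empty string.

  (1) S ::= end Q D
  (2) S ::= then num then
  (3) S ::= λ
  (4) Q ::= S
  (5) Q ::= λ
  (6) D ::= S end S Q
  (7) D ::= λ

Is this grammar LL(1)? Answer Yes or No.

FIRST(S) = {λ, end, then}
FIRST(Q) = {λ, end, then}
FIRST(D) = {λ, end, then}
FOLLOW(S) = {$, end, then}
FOLLOW(Q) = {$, end, then}
FOLLOW(D) = {$, end, then}
Cell M[D, end] receives both D ::= S end S Q and D ::= λ — the grammar is not LL(1).

No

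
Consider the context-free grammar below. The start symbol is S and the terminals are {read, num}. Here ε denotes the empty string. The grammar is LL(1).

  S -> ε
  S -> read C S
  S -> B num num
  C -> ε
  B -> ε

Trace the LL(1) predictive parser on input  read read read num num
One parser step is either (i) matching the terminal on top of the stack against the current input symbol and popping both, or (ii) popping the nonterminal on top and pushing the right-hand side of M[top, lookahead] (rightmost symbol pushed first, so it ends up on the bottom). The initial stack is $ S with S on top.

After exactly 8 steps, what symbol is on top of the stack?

C

step 1: stack=$ S  input=read read read num num $  — expand S -> read C S
step 2: stack=$ S C read  input=read read read num num $  — match read
step 3: stack=$ S C  input=read read num num $  — expand C -> ε
step 4: stack=$ S  input=read read num num $  — expand S -> read C S
step 5: stack=$ S C read  input=read read num num $  — match read
step 6: stack=$ S C  input=read num num $  — expand C -> ε
step 7: stack=$ S  input=read num num $  — expand S -> read C S
step 8: stack=$ S C read  input=read num num $  — match read
Stack after step 8: $ S C (top = C).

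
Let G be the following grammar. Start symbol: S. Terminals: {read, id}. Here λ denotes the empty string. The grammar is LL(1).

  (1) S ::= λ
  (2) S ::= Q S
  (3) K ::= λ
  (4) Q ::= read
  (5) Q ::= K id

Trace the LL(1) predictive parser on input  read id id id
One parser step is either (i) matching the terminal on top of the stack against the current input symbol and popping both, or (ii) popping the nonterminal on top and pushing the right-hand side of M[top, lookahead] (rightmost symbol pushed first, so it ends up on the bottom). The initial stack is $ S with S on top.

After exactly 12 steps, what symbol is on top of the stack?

Q

      Stack     Input            Action
   1  $ S       read id id id $  expand S ::= Q S
   2  $ S Q     read id id id $  expand Q ::= read
   3  $ S read  read id id id $  match read
   4  $ S       id id id $       expand S ::= Q S
   5  $ S Q     id id id $       expand Q ::= K id
   6  $ S id K  id id id $       expand K ::= λ
   7  $ S id    id id id $       match id
   8  $ S       id id $          expand S ::= Q S
   9  $ S Q     id id $          expand Q ::= K id
  10  $ S id K  id id $          expand K ::= λ
  11  $ S id    id id $          match id
  12  $ S       id $             expand S ::= Q S
Stack after step 12: $ S Q (top = Q).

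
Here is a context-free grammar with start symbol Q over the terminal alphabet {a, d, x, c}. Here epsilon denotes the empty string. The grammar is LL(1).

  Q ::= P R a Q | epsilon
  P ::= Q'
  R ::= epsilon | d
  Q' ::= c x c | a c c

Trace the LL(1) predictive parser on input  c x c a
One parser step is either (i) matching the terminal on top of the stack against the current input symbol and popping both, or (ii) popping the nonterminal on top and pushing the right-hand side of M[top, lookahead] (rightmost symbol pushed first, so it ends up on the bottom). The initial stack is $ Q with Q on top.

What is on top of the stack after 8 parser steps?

step 1: stack=$ Q  input=c x c a $  — expand Q ::= P R a Q
step 2: stack=$ Q a R P  input=c x c a $  — expand P ::= Q'
step 3: stack=$ Q a R Q'  input=c x c a $  — expand Q' ::= c x c
step 4: stack=$ Q a R c x c  input=c x c a $  — match c
step 5: stack=$ Q a R c x  input=x c a $  — match x
step 6: stack=$ Q a R c  input=c a $  — match c
step 7: stack=$ Q a R  input=a $  — expand R ::= epsilon
step 8: stack=$ Q a  input=a $  — match a
Stack after step 8: $ Q (top = Q).

Q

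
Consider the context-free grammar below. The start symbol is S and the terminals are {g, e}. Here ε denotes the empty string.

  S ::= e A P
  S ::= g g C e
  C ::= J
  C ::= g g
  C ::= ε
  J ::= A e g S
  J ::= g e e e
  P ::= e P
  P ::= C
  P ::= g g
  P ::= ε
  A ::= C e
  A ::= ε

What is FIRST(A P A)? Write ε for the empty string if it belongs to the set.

{ε, e, g}

FIRST(S) = {e, g}
FIRST(C) = {ε, e, g}  (via J)
FIRST(P) = {ε, e, g}  (via C)
FIRST(A) = {ε, e, g}  (via C e)
FIRST(J) = {e, g}  (via A e g S)
FIRST(A P A): take FIRST of each symbol in turn, carrying on past any symbol whose FIRST contains ε; result {ε, e, g}.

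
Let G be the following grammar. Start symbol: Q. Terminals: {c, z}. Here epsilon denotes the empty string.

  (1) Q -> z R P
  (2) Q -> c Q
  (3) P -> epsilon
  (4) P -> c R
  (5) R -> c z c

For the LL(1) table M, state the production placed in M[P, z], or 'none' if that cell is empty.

none

FIRST(Q): from Q->z R P we get {z}; from Q->c Q we get {c}. So FIRST(Q) = {c, z}.
FIRST(P): from P->epsilon we get {epsilon}; from P->c R we get {c}. So FIRST(P) = {epsilon, c}.
FIRST(R): from R->c z c we get {c}. So FIRST(R) = {c}.
FOLLOW(Q) includes $ since Q is the start symbol.
FOLLOW(Q): in Q->c Q, the suffix after Q is empty (adds nothing new). Thus FOLLOW(Q) = {$}.
FOLLOW(P): in Q->z R P, the suffix after P is empty, so FOLLOW(P) ⊇ FOLLOW(Q) = {$}. Thus FOLLOW(P) = {$}.
For P -> epsilon: FIRST(epsilon) = {epsilon}, so it goes in M[P, t] for t ∈ {}; since epsilon ∈ FIRST, also for every t ∈ FOLLOW(P) = {$}.
For P -> c R: FIRST(c R) = {c}, so it goes in M[P, t] for t ∈ {c}.
None of these place a production in M[P, z].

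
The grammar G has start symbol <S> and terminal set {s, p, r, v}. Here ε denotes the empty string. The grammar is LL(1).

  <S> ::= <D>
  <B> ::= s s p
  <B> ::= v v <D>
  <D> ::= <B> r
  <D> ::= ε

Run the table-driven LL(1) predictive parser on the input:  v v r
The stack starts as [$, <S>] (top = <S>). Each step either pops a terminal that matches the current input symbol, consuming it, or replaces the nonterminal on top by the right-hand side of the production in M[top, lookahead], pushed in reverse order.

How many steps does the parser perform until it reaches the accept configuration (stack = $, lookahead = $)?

step 1: stack=$ <S>  input=v v r $  — expand <S> ::= <D>
step 2: stack=$ <D>  input=v v r $  — expand <D> ::= <B> r
step 3: stack=$ r <B>  input=v v r $  — expand <B> ::= v v <D>
step 4: stack=$ r <D> v v  input=v v r $  — match v
step 5: stack=$ r <D> v  input=v r $  — match v
step 6: stack=$ r <D>  input=r $  — expand <D> ::= ε
step 7: stack=$ r  input=r $  — match r
Accept reached after 7 steps.

7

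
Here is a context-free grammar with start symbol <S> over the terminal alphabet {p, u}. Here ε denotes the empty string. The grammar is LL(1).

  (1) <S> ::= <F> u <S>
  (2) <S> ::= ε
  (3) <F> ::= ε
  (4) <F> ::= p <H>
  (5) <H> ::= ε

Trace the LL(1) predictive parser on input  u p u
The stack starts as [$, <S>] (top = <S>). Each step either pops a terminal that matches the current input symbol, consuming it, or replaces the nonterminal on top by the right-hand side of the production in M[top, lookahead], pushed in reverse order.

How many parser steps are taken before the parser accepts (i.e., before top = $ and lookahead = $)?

9

step 1: stack=$ <S>  input=u p u $  — expand <S> ::= <F> u <S>
step 2: stack=$ <S> u <F>  input=u p u $  — expand <F> ::= ε
step 3: stack=$ <S> u  input=u p u $  — match u
step 4: stack=$ <S>  input=p u $  — expand <S> ::= <F> u <S>
step 5: stack=$ <S> u <F>  input=p u $  — expand <F> ::= p <H>
step 6: stack=$ <S> u <H> p  input=p u $  — match p
step 7: stack=$ <S> u <H>  input=u $  — expand <H> ::= ε
step 8: stack=$ <S> u  input=u $  — match u
step 9: stack=$ <S>  input=$  — expand <S> ::= ε
Accept reached after 9 steps.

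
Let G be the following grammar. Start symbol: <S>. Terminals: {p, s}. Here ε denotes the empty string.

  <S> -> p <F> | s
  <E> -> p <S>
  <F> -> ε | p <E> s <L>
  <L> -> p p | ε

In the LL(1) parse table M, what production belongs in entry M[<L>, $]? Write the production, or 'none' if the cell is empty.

FIRST(<S>): from <S>->p <F> we get {p}; from <S>->s we get {s}. So FIRST(<S>) = {p, s}.
FIRST(<E>): from <E>->p <S> we get {p}. So FIRST(<E>) = {p}.
FIRST(<F>): from <F>->ε we get {ε}; from <F>->p <E> s <L> we get {p}. So FIRST(<F>) = {ε, p}.
FIRST(<L>): from <L>->p p we get {p}; from <L>->ε we get {ε}. So FIRST(<L>) = {ε, p}.
FOLLOW(<S>) includes $ since <S> is the start symbol.
FOLLOW(<F>): in <S>->p <F>, the suffix after <F> is empty, so FOLLOW(<F>) ⊇ FOLLOW(<S>) = {$, s}. Thus FOLLOW(<F>) = {$, s}.
FOLLOW(<L>): in <F>->p <E> s <L>, the suffix after <L> is empty, so FOLLOW(<L>) ⊇ FOLLOW(<F>) = {$, s}. Thus FOLLOW(<L>) = {$, s}.
For <L> -> p p: FIRST(p p) = {p}, so it goes in M[<L>, t] for t ∈ {p}.
For <L> -> ε: FIRST(ε) = {ε}, so it goes in M[<L>, t] for t ∈ {}; since ε ∈ FIRST, also for every t ∈ FOLLOW(<L>) = {$, s}.

<L> -> ε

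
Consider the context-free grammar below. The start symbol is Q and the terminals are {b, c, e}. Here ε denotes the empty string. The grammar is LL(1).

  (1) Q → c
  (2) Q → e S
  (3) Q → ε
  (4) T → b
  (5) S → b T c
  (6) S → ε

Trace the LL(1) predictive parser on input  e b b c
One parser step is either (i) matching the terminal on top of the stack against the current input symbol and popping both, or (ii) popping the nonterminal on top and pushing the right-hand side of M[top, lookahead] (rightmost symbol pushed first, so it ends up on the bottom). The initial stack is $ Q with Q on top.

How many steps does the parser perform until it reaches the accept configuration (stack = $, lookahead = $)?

7

     Stack    Input      Action
  1  $ Q      e b b c $  expand Q → e S
  2  $ S e    e b b c $  match e
  3  $ S      b b c $    expand S → b T c
  4  $ c T b  b b c $    match b
  5  $ c T    b c $      expand T → b
  6  $ c b    b c $      match b
  7  $ c      c $        match c
Accept reached after 7 steps.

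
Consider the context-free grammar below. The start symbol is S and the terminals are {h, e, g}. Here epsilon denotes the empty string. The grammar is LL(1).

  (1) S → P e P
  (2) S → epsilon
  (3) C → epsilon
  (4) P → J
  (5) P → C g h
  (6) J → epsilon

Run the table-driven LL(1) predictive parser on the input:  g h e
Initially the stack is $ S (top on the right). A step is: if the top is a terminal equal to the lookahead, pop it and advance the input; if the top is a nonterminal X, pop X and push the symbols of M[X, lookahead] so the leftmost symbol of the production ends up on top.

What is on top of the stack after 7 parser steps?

     Stack        Input    Action
  1  $ S          g h e $  expand S → P e P
  2  $ P e P      g h e $  expand P → C g h
  3  $ P e h g C  g h e $  expand C → epsilon
  4  $ P e h g    g h e $  match g
  5  $ P e h      h e $    match h
  6  $ P e        e $      match e
  7  $ P          $        expand P → J
Stack after step 7: $ J (top = J).

J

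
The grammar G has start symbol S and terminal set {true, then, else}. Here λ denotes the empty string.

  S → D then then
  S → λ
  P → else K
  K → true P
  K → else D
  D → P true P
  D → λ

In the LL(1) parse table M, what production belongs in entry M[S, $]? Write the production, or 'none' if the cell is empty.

FIRST(P): from P→else K we get {else}. So FIRST(P) = {else}.
FIRST(K): from K→true P we get {true}; from K→else D we get {else}. So FIRST(K) = {else, true}.
FIRST(D): from D→P true P we get {else}; from D→λ we get {λ}. So FIRST(D) = {λ, else}.
FIRST(S): from S→D then then we get {else, then}; from S→λ we get {λ}. So FIRST(S) = {λ, else, then}.
FOLLOW(S) includes $ since S is the start symbol.
FOLLOW(S): S appears on no right-hand side. Thus FOLLOW(S) = {$}.
For S → D then then: FIRST(D then then) = {else, then}, so it goes in M[S, t] for t ∈ {else, then}.
For S → λ: FIRST(λ) = {λ}, so it goes in M[S, t] for t ∈ {}; since λ ∈ FIRST, also for every t ∈ FOLLOW(S) = {$}.

S → λ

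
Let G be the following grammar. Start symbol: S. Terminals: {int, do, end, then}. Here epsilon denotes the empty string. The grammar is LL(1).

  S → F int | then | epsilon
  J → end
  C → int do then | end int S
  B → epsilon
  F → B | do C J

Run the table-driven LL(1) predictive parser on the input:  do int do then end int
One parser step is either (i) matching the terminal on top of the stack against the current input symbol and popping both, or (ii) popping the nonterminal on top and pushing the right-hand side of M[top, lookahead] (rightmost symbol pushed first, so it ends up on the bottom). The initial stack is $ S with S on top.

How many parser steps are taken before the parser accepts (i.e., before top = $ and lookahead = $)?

10

      Stack                Input                     Action
   1  $ S                  do int do then end int $  expand S → F int
   2  $ int F              do int do then end int $  expand F → do C J
   3  $ int J C do         do int do then end int $  match do
   4  $ int J C            int do then end int $     expand C → int do then
   5  $ int J then do int  int do then end int $     match int
   6  $ int J then do      do then end int $         match do
   7  $ int J then         then end int $            match then
   8  $ int J              end int $                 expand J → end
   9  $ int end            end int $                 match end
  10  $ int                int $                     match int
Accept reached after 10 steps.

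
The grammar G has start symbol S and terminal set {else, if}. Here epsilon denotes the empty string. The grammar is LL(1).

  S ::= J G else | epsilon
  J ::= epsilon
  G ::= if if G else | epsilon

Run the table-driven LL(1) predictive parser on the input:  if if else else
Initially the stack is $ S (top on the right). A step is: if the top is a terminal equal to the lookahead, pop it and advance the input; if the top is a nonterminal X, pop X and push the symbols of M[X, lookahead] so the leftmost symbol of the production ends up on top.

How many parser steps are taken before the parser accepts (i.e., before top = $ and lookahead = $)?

     Stack                Input              Action
  1  $ S                  if if else else $  expand S ::= J G else
  2  $ else G J           if if else else $  expand J ::= epsilon
  3  $ else G             if if else else $  expand G ::= if if G else
  4  $ else else G if if  if if else else $  match if
  5  $ else else G if     if else else $     match if
  6  $ else else G        else else $        expand G ::= epsilon
  7  $ else else          else else $        match else
  8  $ else               else $             match else
Accept reached after 8 steps.

8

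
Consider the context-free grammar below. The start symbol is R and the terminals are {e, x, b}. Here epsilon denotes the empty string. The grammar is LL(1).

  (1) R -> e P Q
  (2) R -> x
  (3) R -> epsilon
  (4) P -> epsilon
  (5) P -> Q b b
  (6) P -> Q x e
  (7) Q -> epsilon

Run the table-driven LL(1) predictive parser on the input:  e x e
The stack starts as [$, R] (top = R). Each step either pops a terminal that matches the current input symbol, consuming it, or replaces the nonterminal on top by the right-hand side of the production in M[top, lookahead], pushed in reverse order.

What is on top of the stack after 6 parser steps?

     Stack      Input    Action
  1  $ R        e x e $  expand R -> e P Q
  2  $ Q P e    e x e $  match e
  3  $ Q P      x e $    expand P -> Q x e
  4  $ Q e x Q  x e $    expand Q -> epsilon
  5  $ Q e x    x e $    match x
  6  $ Q e      e $      match e
Stack after step 6: $ Q (top = Q).

Q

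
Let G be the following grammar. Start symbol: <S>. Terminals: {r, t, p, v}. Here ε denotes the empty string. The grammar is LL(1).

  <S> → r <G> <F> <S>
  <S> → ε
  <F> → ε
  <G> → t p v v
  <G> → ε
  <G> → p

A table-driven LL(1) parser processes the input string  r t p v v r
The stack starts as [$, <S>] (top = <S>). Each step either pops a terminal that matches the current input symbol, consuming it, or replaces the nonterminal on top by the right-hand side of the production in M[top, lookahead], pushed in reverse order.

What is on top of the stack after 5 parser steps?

v

step 1: stack=$ <S>  input=r t p v v r $  — expand <S> → r <G> <F> <S>
step 2: stack=$ <S> <F> <G> r  input=r t p v v r $  — match r
step 3: stack=$ <S> <F> <G>  input=t p v v r $  — expand <G> → t p v v
step 4: stack=$ <S> <F> v v p t  input=t p v v r $  — match t
step 5: stack=$ <S> <F> v v p  input=p v v r $  — match p
Stack after step 5: $ <S> <F> v v (top = v).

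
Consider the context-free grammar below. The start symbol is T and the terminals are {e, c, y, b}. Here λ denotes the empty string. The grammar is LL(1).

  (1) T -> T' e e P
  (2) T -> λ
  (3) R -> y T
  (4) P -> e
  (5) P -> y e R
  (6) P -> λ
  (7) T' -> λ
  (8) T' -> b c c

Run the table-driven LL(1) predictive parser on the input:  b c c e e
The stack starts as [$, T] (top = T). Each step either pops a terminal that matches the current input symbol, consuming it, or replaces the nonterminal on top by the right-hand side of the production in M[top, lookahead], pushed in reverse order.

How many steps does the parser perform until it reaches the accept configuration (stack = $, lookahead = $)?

8

     Stack          Input        Action
  1  $ T            b c c e e $  expand T -> T' e e P
  2  $ P e e T'     b c c e e $  expand T' -> b c c
  3  $ P e e c c b  b c c e e $  match b
  4  $ P e e c c    c c e e $    match c
  5  $ P e e c      c e e $      match c
  6  $ P e e        e e $        match e
  7  $ P e          e $          match e
  8  $ P            $            expand P -> λ
Accept reached after 8 steps.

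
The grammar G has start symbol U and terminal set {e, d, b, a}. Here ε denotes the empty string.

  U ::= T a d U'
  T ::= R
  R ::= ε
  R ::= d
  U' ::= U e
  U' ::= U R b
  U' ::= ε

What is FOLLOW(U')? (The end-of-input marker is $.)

{$, b, d, e}

FIRST(R) = {ε, d}
FIRST(T) = {ε, d}  (via R)
FIRST(U) = {a, d}  (via T a d U')
FIRST(U') = {ε, a, d}  (via U e, U R b)
FOLLOW(U) includes $ since U is the start symbol.
FOLLOW(U): in U'::=U e, U is followed by e with FIRST {e}; in U'::=U R b, U is followed by R b with FIRST {b, d}. Thus FOLLOW(U) = {$, b, d, e}.
FOLLOW(T): in U::=T a d U', T is followed by a d U' with FIRST {a}. Thus FOLLOW(T) = {a}.
FOLLOW(R): in T::=R, the suffix after R is empty, so FOLLOW(R) ⊇ FOLLOW(T) = {a}; in U'::=U R b, R is followed by b with FIRST {b}. Thus FOLLOW(R) = {a, b}.
FOLLOW(U'): in U::=T a d U', the suffix after U' is empty, so FOLLOW(U') ⊇ FOLLOW(U) = {$, b, d, e}. Thus FOLLOW(U') = {$, b, d, e}.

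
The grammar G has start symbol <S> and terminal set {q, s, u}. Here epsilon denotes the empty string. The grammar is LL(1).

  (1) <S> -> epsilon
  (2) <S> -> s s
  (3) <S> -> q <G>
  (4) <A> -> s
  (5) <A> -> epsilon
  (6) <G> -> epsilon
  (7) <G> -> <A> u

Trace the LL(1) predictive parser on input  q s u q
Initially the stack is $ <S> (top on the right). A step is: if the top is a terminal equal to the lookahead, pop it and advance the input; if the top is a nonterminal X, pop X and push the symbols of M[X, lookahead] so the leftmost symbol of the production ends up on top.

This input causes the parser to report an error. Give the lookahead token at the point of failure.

step 1: stack=$ <S>  input=q s u q $  — expand <S> -> q <G>
step 2: stack=$ <G> q  input=q s u q $  — match q
step 3: stack=$ <G>  input=s u q $  — expand <G> -> <A> u
step 4: stack=$ u <A>  input=s u q $  — expand <A> -> s
step 5: stack=$ u s  input=s u q $  — match s
step 6: stack=$ u  input=u q $  — match u
step 7: stack=$  input=q $  — error: stack empty but input remains

q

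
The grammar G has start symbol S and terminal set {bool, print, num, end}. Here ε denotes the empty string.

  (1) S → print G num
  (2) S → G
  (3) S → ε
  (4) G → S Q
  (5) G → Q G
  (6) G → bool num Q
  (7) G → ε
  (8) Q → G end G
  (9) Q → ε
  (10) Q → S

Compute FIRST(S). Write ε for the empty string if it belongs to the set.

FIRST(S) = {ε, bool, end, print}  (via G)
FIRST(G) = {ε, bool, end, print}  (via S Q, Q G)
FIRST(Q) = {ε, bool, end, print}  (via G end G, S)

{ε, bool, end, print}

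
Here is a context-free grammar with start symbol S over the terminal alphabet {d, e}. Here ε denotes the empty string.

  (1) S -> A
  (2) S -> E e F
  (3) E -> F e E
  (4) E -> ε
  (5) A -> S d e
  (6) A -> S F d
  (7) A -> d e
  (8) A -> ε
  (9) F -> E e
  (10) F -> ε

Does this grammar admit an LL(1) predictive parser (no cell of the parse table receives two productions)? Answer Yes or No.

No

FIRST(S) = {ε, d, e}
FIRST(E) = {ε, e}
FIRST(A) = {ε, d, e}
FIRST(F) = {ε, e}
FOLLOW(S) = {$, d, e}
FOLLOW(E) = {e}
FOLLOW(A) = {$, d, e}
FOLLOW(F) = {$, d, e}
Cell M[A, d] receives both A -> S d e and A -> S F d and A -> d e and A -> ε — the grammar is not LL(1).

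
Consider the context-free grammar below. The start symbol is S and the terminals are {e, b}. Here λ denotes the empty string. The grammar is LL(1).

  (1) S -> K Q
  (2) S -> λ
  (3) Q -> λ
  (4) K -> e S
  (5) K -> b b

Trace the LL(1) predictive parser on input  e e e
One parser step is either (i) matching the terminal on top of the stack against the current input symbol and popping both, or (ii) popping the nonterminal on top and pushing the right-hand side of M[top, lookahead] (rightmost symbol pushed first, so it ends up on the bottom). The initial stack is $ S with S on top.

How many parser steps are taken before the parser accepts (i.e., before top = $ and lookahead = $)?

step 1: stack=$ S  input=e e e $  — expand S -> K Q
step 2: stack=$ Q K  input=e e e $  — expand K -> e S
step 3: stack=$ Q S e  input=e e e $  — match e
step 4: stack=$ Q S  input=e e $  — expand S -> K Q
step 5: stack=$ Q Q K  input=e e $  — expand K -> e S
step 6: stack=$ Q Q S e  input=e e $  — match e
step 7: stack=$ Q Q S  input=e $  — expand S -> K Q
step 8: stack=$ Q Q Q K  input=e $  — expand K -> e S
step 9: stack=$ Q Q Q S e  input=e $  — match e
step 10: stack=$ Q Q Q S  input=$  — expand S -> λ
step 11: stack=$ Q Q Q  input=$  — expand Q -> λ
step 12: stack=$ Q Q  input=$  — expand Q -> λ
step 13: stack=$ Q  input=$  — expand Q -> λ
Accept reached after 13 steps.

13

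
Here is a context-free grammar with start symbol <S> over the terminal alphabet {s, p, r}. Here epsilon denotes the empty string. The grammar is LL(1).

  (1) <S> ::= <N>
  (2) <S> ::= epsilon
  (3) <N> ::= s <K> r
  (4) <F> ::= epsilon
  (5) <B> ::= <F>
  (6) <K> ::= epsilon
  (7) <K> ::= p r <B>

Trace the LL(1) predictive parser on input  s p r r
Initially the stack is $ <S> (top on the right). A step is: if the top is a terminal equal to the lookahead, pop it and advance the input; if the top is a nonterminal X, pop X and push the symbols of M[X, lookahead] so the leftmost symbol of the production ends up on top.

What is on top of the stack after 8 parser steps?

r

     Stack        Input      Action
  1  $ <S>        s p r r $  expand <S> ::= <N>
  2  $ <N>        s p r r $  expand <N> ::= s <K> r
  3  $ r <K> s    s p r r $  match s
  4  $ r <K>      p r r $    expand <K> ::= p r <B>
  5  $ r <B> r p  p r r $    match p
  6  $ r <B> r    r r $      match r
  7  $ r <B>      r $        expand <B> ::= <F>
  8  $ r <F>      r $        expand <F> ::= epsilon
Stack after step 8: $ r (top = r).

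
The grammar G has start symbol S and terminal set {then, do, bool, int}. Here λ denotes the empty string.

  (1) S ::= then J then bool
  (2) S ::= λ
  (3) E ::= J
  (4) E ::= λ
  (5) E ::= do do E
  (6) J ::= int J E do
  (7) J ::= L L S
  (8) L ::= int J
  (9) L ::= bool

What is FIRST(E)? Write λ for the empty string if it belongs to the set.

FIRST(S): from S::=then J then bool we get {then}; from S::=λ we get {λ}. So FIRST(S) = {λ, then}.
FIRST(L): from L::=int J we get {int}; from L::=bool we get {bool}. So FIRST(L) = {bool, int}.
FIRST(J): from J::=int J E do we get {int}; from J::=L L S we get {bool, int}. So FIRST(J) = {bool, int}.
FIRST(E): from E::=J we get {bool, int}; from E::=λ we get {λ}; from E::=do do E we get {do}. So FIRST(E) = {λ, bool, do, int}.

{λ, bool, do, int}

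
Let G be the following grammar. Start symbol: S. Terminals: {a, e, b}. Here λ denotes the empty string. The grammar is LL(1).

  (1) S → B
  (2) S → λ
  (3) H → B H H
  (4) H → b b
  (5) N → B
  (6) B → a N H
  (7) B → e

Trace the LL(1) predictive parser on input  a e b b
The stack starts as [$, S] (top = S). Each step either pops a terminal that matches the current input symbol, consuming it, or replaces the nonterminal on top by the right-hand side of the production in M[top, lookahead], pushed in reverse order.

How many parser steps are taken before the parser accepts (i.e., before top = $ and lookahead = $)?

9

     Stack    Input      Action
  1  $ S      a e b b $  expand S → B
  2  $ B      a e b b $  expand B → a N H
  3  $ H N a  a e b b $  match a
  4  $ H N    e b b $    expand N → B
  5  $ H B    e b b $    expand B → e
  6  $ H e    e b b $    match e
  7  $ H      b b $      expand H → b b
  8  $ b b    b b $      match b
  9  $ b      b $        match b
Accept reached after 9 steps.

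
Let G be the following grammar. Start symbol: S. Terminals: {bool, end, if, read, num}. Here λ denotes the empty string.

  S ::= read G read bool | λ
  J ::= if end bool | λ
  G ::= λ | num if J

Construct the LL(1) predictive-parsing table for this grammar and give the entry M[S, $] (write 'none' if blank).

S ::= λ

FIRST(S): from S::=read G read bool we get {read}; from S::=λ we get {λ}. So FIRST(S) = {λ, read}.
FIRST(J): from J::=if end bool we get {if}; from J::=λ we get {λ}. So FIRST(J) = {λ, if}.
FIRST(G): from G::=λ we get {λ}; from G::=num if J we get {num}. So FIRST(G) = {λ, num}.
FOLLOW(S) includes $ since S is the start symbol.
FOLLOW(S): S appears on no right-hand side. Thus FOLLOW(S) = {$}.
For S ::= read G read bool: FIRST(read G read bool) = {read}, so it goes in M[S, t] for t ∈ {read}.
For S ::= λ: FIRST(λ) = {λ}, so it goes in M[S, t] for t ∈ {}; since λ ∈ FIRST, also for every t ∈ FOLLOW(S) = {$}.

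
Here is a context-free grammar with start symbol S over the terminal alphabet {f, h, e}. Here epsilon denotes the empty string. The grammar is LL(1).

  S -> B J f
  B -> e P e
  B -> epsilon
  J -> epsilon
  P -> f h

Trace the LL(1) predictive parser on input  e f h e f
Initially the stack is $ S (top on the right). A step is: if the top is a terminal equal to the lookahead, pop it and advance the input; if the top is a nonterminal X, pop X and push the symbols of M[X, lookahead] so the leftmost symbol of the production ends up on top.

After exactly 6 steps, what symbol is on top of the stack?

step 1: stack=$ S  input=e f h e f $  — expand S -> B J f
step 2: stack=$ f J B  input=e f h e f $  — expand B -> e P e
step 3: stack=$ f J e P e  input=e f h e f $  — match e
step 4: stack=$ f J e P  input=f h e f $  — expand P -> f h
step 5: stack=$ f J e h f  input=f h e f $  — match f
step 6: stack=$ f J e h  input=h e f $  — match h
Stack after step 6: $ f J e (top = e).

e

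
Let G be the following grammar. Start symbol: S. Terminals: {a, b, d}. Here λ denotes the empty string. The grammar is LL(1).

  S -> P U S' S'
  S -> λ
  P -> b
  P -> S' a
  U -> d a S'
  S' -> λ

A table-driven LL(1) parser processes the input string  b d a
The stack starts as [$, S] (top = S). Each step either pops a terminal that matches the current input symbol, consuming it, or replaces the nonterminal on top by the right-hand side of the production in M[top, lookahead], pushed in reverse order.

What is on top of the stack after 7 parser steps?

step 1: stack=$ S  input=b d a $  — expand S -> P U S' S'
step 2: stack=$ S' S' U P  input=b d a $  — expand P -> b
step 3: stack=$ S' S' U b  input=b d a $  — match b
step 4: stack=$ S' S' U  input=d a $  — expand U -> d a S'
step 5: stack=$ S' S' S' a d  input=d a $  — match d
step 6: stack=$ S' S' S' a  input=a $  — match a
step 7: stack=$ S' S' S'  input=$  — expand S' -> λ
Stack after step 7: $ S' S' (top = S').

S'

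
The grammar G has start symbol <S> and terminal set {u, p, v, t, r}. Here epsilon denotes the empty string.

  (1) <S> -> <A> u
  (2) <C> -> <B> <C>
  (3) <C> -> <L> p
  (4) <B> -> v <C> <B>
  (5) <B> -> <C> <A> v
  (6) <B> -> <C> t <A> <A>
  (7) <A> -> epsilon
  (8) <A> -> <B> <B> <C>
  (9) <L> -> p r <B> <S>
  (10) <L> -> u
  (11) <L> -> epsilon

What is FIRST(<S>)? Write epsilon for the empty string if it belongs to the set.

{p, u, v}

FIRST(<L>) = {epsilon, p, u}
FIRST(<S>) = {p, u, v}  (via <A> u)
FIRST(<C>) = {p, u, v}  (via <B> <C>, <L> p)
FIRST(<B>) = {p, u, v}  (via <C> <A> v, <C> t <A> <A>)
FIRST(<A>) = {epsilon, p, u, v}  (via <B> <B> <C>)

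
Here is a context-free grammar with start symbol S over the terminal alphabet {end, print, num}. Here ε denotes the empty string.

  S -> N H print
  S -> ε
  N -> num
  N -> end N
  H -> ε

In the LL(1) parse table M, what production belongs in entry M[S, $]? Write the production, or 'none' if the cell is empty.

S -> ε

FIRST(N) = {end, num}
FIRST(H) = {ε}
FIRST(S) = {ε, end, num}  (via N H print)
FOLLOW(S) includes $ since S is the start symbol.
FOLLOW(S): S appears on no right-hand side. Thus FOLLOW(S) = {$}.
For S -> N H print: FIRST(N H print) = {end, num}, so it goes in M[S, t] for t ∈ {end, num}.
For S -> ε: FIRST(ε) = {ε}, so it goes in M[S, t] for t ∈ {}; since ε ∈ FIRST, also for every t ∈ FOLLOW(S) = {$}.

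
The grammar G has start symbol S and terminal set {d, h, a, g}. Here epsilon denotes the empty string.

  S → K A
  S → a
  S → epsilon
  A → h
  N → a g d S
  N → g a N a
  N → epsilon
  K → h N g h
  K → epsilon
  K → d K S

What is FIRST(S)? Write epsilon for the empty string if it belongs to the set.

FIRST(A): from A→h we get {h}. So FIRST(A) = {h}.
FIRST(N): from N→a g d S we get {a}; from N→g a N a we get {g}; from N→epsilon we get {epsilon}. So FIRST(N) = {epsilon, a, g}.
FIRST(K): from K→h N g h we get {h}; from K→epsilon we get {epsilon}; from K→d K S we get {d}. So FIRST(K) = {epsilon, d, h}.
FIRST(S): from S→K A we get {d, h}; from S→a we get {a}; from S→epsilon we get {epsilon}. So FIRST(S) = {epsilon, a, d, h}.

{epsilon, a, d, h}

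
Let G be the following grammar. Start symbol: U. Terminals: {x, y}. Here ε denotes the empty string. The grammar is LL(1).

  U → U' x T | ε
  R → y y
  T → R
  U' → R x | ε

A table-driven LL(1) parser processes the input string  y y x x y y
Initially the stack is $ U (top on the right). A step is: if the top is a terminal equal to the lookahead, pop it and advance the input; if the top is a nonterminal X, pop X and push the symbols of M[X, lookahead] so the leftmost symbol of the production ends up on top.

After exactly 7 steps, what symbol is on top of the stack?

step 1: stack=$ U  input=y y x x y y $  — expand U → U' x T
step 2: stack=$ T x U'  input=y y x x y y $  — expand U' → R x
step 3: stack=$ T x x R  input=y y x x y y $  — expand R → y y
step 4: stack=$ T x x y y  input=y y x x y y $  — match y
step 5: stack=$ T x x y  input=y x x y y $  — match y
step 6: stack=$ T x x  input=x x y y $  — match x
step 7: stack=$ T x  input=x y y $  — match x
Stack after step 7: $ T (top = T).

T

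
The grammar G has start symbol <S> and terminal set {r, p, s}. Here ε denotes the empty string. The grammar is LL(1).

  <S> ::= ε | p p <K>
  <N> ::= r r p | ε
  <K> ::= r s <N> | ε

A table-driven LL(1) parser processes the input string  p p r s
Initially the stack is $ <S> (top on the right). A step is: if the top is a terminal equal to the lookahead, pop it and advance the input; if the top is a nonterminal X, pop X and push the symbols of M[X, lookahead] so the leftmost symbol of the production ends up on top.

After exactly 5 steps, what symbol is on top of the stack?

s

     Stack      Input      Action
  1  $ <S>      p p r s $  expand <S> ::= p p <K>
  2  $ <K> p p  p p r s $  match p
  3  $ <K> p    p r s $    match p
  4  $ <K>      r s $      expand <K> ::= r s <N>
  5  $ <N> s r  r s $      match r
Stack after step 5: $ <N> s (top = s).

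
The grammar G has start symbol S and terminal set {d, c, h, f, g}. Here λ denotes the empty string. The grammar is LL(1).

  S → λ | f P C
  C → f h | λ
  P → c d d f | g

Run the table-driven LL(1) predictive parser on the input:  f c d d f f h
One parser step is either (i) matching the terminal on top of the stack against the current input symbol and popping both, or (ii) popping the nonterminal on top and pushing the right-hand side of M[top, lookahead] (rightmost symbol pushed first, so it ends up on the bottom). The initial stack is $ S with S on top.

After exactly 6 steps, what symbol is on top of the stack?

step 1: stack=$ S  input=f c d d f f h $  — expand S → f P C
step 2: stack=$ C P f  input=f c d d f f h $  — match f
step 3: stack=$ C P  input=c d d f f h $  — expand P → c d d f
step 4: stack=$ C f d d c  input=c d d f f h $  — match c
step 5: stack=$ C f d d  input=d d f f h $  — match d
step 6: stack=$ C f d  input=d f f h $  — match d
Stack after step 6: $ C f (top = f).

f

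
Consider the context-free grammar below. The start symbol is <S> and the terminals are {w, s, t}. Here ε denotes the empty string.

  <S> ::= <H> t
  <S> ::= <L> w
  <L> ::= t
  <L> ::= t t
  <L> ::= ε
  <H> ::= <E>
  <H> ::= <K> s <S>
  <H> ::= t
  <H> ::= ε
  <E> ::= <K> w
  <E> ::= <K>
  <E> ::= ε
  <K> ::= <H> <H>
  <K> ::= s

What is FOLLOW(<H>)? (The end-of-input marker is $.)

FIRST(<L>) = {ε, t}
FIRST(<S>) = {s, t, w}  (via <H> t, <L> w)
FIRST(<H>) = {ε, s, t, w}  (via <E>, <K> s <S>)
FIRST(<K>) = {ε, s, t, w}  (via <H> <H>)
FIRST(<E>) = {ε, s, t, w}  (via <K> w, <K>)
FOLLOW(<S>) includes $ since <S> is the start symbol.
FOLLOW(<L>): in <S>::=<L> w, <L> is followed by w with FIRST {w}. Thus FOLLOW(<L>) = {w}.
FOLLOW(<S>): in <H>::=<K> s <S>, the suffix after <S> is empty, so FOLLOW(<S>) ⊇ FOLLOW(<H>) = {s, t, w}. Thus FOLLOW(<S>) = {$, s, t, w}.
FOLLOW(<H>): in <S>::=<H> t, <H> is followed by t with FIRST {t}; in <K>::=<H> <H> (occurrence 1), <H> is followed by <H> with FIRST {ε, s, t, w}; in <K>::=<H> <H> (occurrence 1), the suffix after <H> is nullable, so FOLLOW(<H>) ⊇ FOLLOW(<K>) = {s, t, w}; in <K>::=<H> <H> (occurrence 2), the suffix after <H> is empty, so FOLLOW(<H>) ⊇ FOLLOW(<K>) = {s, t, w}. Thus FOLLOW(<H>) = {s, t, w}.
FOLLOW(<E>): in <H>::=<E>, the suffix after <E> is empty, so FOLLOW(<E>) ⊇ FOLLOW(<H>) = {s, t, w}. Thus FOLLOW(<E>) = {s, t, w}.
FOLLOW(<K>): in <H>::=<K> s <S>, <K> is followed by s <S> with FIRST {s}; in <E>::=<K> w, <K> is followed by w with FIRST {w}; in <E>::=<K>, the suffix after <K> is empty, so FOLLOW(<K>) ⊇ FOLLOW(<E>) = {s, t, w}. Thus FOLLOW(<K>) = {s, t, w}.

{s, t, w}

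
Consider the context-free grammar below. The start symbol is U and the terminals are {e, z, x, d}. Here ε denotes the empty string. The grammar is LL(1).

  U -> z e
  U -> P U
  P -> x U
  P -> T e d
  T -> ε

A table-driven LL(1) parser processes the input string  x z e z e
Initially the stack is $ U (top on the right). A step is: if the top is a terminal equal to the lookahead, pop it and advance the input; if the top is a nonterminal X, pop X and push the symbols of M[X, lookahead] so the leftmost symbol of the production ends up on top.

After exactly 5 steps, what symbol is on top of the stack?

     Stack    Input        Action
  1  $ U      x z e z e $  expand U -> P U
  2  $ U P    x z e z e $  expand P -> x U
  3  $ U U x  x z e z e $  match x
  4  $ U U    z e z e $    expand U -> z e
  5  $ U e z  z e z e $    match z
Stack after step 5: $ U e (top = e).

e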